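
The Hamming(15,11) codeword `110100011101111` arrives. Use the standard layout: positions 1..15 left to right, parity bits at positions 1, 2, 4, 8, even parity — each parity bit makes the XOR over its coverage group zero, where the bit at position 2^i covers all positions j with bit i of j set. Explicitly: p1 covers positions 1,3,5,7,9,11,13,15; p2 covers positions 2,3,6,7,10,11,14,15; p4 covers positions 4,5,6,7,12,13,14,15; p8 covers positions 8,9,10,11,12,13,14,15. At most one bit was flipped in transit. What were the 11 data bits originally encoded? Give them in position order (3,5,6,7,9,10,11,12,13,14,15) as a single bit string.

00001100111

s1: b1⊕b3⊕b5⊕b7⊕b9⊕b11⊕b13⊕b15 = 1⊕0⊕0⊕0⊕1⊕0⊕1⊕1 = 0
s2: b2⊕b3⊕b6⊕b7⊕b10⊕b11⊕b14⊕b15 = 1⊕0⊕0⊕0⊕1⊕0⊕1⊕1 = 0
s4: b4⊕b5⊕b6⊕b7⊕b12⊕b13⊕b14⊕b15 = 1⊕0⊕0⊕0⊕1⊕1⊕1⊕1 = 1
s8: b8⊕b9⊕b10⊕b11⊕b12⊕b13⊕b14⊕b15 = 1⊕1⊕1⊕0⊕1⊕1⊕1⊕1 = 1
Syndrome (s8...s1) = 1100 → position 12.
Flip bit 12: corrected codeword = 110100011100111
Data bits at positions 3,5,6,7,9,10,11,12,13,14,15: 00001100111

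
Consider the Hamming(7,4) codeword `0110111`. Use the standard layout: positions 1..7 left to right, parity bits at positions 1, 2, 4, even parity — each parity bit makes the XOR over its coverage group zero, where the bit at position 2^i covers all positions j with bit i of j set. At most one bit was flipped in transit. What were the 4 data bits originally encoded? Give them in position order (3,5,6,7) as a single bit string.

s1: b1⊕b3⊕b5⊕b7 = 0⊕1⊕1⊕1 = 1
s2: b2⊕b3⊕b6⊕b7 = 1⊕1⊕1⊕1 = 0
s4: b4⊕b5⊕b6⊕b7 = 0⊕1⊕1⊕1 = 1
Syndrome (s4...s1) = 101 → position 5.
Flip bit 5: corrected codeword = 0110011
Data bits at positions 3,5,6,7: 1011

1011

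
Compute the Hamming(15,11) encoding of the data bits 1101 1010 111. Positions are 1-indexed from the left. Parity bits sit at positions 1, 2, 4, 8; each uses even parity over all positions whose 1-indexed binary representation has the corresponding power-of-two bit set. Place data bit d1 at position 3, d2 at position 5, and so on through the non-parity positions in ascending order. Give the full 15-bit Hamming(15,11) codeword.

Place data bits at non-power-of-two positions: b3=1, b5=1, b6=0, b7=1, b9=1, b10=0, b11=1, b12=0, b13=1, b14=1, b15=1.
p1 = XOR of data positions {3,5,7,9,11,13,15} = 1⊕1⊕1⊕1⊕1⊕1⊕1 = 1
p2 = XOR of data positions {3,6,7,10,11,14,15} = 1⊕0⊕1⊕0⊕1⊕1⊕1 = 1
p4 = XOR of data positions {5,6,7,12,13,14,15} = 1⊕0⊕1⊕0⊕1⊕1⊕1 = 1
p8 = XOR of data positions {9,10,11,12,13,14,15} = 1⊕0⊕1⊕0⊕1⊕1⊕1 = 1
Codeword b1..b15 = 111110111010111

111110111010111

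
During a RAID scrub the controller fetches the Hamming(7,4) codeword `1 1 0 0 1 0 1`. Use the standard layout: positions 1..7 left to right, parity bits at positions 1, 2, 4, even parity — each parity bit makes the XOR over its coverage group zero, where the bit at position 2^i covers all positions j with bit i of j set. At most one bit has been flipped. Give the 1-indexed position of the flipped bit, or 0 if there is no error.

s1: b1⊕b3⊕b5⊕b7 = 1⊕0⊕1⊕1 = 1
s2: b2⊕b3⊕b6⊕b7 = 1⊕0⊕0⊕1 = 0
s4: b4⊕b5⊕b6⊕b7 = 0⊕1⊕0⊕1 = 0
Syndrome (s4...s1) = 001 → position 1.

1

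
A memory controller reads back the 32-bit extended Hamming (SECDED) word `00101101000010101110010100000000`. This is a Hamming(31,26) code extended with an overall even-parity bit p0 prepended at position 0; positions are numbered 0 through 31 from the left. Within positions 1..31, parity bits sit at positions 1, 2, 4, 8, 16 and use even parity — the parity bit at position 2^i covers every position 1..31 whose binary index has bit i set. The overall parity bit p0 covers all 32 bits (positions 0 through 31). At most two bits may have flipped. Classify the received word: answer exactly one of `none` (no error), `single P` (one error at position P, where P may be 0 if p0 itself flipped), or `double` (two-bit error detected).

single 23

s1: b1⊕b3⊕b5⊕b7⊕b9⊕b11⊕b13⊕b15⊕b17⊕b19⊕b21⊕b23⊕b25⊕b27⊕b29⊕b31 = 0⊕0⊕1⊕1⊕0⊕0⊕0⊕0⊕1⊕0⊕1⊕1⊕0⊕0⊕0⊕0 = 1
s2: b2⊕b3⊕b6⊕b7⊕b10⊕b11⊕b14⊕b15⊕b18⊕b19⊕b22⊕b23⊕b26⊕b27⊕b30⊕b31 = 1⊕0⊕0⊕1⊕0⊕0⊕1⊕0⊕1⊕0⊕0⊕1⊕0⊕0⊕0⊕0 = 1
s4: b4⊕b5⊕b6⊕b7⊕b12⊕b13⊕b14⊕b15⊕b20⊕b21⊕b22⊕b23⊕b28⊕b29⊕b30⊕b31 = 1⊕1⊕0⊕1⊕1⊕0⊕1⊕0⊕0⊕1⊕0⊕1⊕0⊕0⊕0⊕0 = 1
s8: b8⊕b9⊕b10⊕b11⊕b12⊕b13⊕b14⊕b15⊕b24⊕b25⊕b26⊕b27⊕b28⊕b29⊕b30⊕b31 = 0⊕0⊕0⊕0⊕1⊕0⊕1⊕0⊕0⊕0⊕0⊕0⊕0⊕0⊕0⊕0 = 0
s16: b16⊕b17⊕b18⊕b19⊕b20⊕b21⊕b22⊕b23⊕b24⊕b25⊕b26⊕b27⊕b28⊕b29⊕b30⊕b31 = 1⊕1⊕1⊕0⊕0⊕1⊕0⊕1⊕0⊕0⊕0⊕0⊕0⊕0⊕0⊕0 = 1
Syndrome (s16...s1) = 10111 → position 23.
Overall parity (XOR of all 32 bits, including p0): 0⊕0⊕1⊕0⊕1⊕1⊕0⊕1⊕0⊕0⊕0⊕0⊕1⊕0⊕1⊕0⊕1⊕1⊕1⊕0⊕0⊕1⊕0⊕1⊕0⊕0⊕0⊕0⊕0⊕0⊕0⊕0 = 1
Overall=1, syndrome position=23 → single-bit error at position 23.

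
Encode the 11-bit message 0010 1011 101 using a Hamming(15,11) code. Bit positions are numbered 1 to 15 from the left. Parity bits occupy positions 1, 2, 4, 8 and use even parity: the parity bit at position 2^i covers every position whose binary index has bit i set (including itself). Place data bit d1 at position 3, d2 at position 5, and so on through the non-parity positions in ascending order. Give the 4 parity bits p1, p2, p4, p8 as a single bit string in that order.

0101

Place data bits at non-power-of-two positions: b3=0, b5=0, b6=1, b7=0, b9=1, b10=0, b11=1, b12=1, b13=1, b14=0, b15=1.
p1 = XOR of data positions {3,5,7,9,11,13,15} = 0⊕0⊕0⊕1⊕1⊕1⊕1 = 0
p2 = XOR of data positions {3,6,7,10,11,14,15} = 0⊕1⊕0⊕0⊕1⊕0⊕1 = 1
p4 = XOR of data positions {5,6,7,12,13,14,15} = 0⊕1⊕0⊕1⊕1⊕0⊕1 = 0
p8 = XOR of data positions {9,10,11,12,13,14,15} = 1⊕0⊕1⊕1⊕1⊕0⊕1 = 1
Parity bits p1,p2,p4,p8 = 0101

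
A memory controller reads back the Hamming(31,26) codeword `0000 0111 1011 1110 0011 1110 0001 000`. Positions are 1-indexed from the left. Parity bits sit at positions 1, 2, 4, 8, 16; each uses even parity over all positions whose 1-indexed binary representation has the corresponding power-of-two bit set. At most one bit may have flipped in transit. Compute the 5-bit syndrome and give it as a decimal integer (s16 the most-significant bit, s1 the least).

s1: b1⊕b3⊕b5⊕b7⊕b9⊕b11⊕b13⊕b15⊕b17⊕b19⊕b21⊕b23⊕b25⊕b27⊕b29⊕b31 = 0⊕0⊕0⊕1⊕1⊕1⊕1⊕1⊕0⊕1⊕1⊕1⊕0⊕0⊕0⊕0 = 0
s2: b2⊕b3⊕b6⊕b7⊕b10⊕b11⊕b14⊕b15⊕b18⊕b19⊕b22⊕b23⊕b26⊕b27⊕b30⊕b31 = 0⊕0⊕1⊕1⊕0⊕1⊕1⊕1⊕0⊕1⊕1⊕1⊕0⊕0⊕0⊕0 = 0
s4: b4⊕b5⊕b6⊕b7⊕b12⊕b13⊕b14⊕b15⊕b20⊕b21⊕b22⊕b23⊕b28⊕b29⊕b30⊕b31 = 0⊕0⊕1⊕1⊕1⊕1⊕1⊕1⊕1⊕1⊕1⊕1⊕1⊕0⊕0⊕0 = 1
s8: b8⊕b9⊕b10⊕b11⊕b12⊕b13⊕b14⊕b15⊕b24⊕b25⊕b26⊕b27⊕b28⊕b29⊕b30⊕b31 = 1⊕1⊕0⊕1⊕1⊕1⊕1⊕1⊕0⊕0⊕0⊕0⊕1⊕0⊕0⊕0 = 0
s16: b16⊕b17⊕b18⊕b19⊕b20⊕b21⊕b22⊕b23⊕b24⊕b25⊕b26⊕b27⊕b28⊕b29⊕b30⊕b31 = 0⊕0⊕0⊕1⊕1⊕1⊕1⊕1⊕0⊕0⊕0⊕0⊕1⊕0⊕0⊕0 = 0
Syndrome (s16...s1) = 00100 → position 4.

4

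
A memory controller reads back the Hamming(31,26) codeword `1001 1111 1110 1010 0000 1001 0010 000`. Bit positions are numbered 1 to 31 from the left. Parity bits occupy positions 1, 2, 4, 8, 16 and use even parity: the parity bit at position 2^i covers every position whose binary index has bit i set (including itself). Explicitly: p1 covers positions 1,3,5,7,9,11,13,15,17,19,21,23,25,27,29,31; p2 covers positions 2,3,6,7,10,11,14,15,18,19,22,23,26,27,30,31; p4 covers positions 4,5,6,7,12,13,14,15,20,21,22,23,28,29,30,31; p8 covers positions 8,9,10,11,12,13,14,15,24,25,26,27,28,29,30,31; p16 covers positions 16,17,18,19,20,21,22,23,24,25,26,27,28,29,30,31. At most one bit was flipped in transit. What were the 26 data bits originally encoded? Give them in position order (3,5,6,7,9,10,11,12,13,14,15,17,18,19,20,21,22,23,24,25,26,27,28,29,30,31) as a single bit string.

01111110101000000010010000

s1: b1⊕b3⊕b5⊕b7⊕b9⊕b11⊕b13⊕b15⊕b17⊕b19⊕b21⊕b23⊕b25⊕b27⊕b29⊕b31 = 1⊕0⊕1⊕1⊕1⊕1⊕1⊕1⊕0⊕0⊕1⊕0⊕0⊕1⊕0⊕0 = 1
s2: b2⊕b3⊕b6⊕b7⊕b10⊕b11⊕b14⊕b15⊕b18⊕b19⊕b22⊕b23⊕b26⊕b27⊕b30⊕b31 = 0⊕0⊕1⊕1⊕1⊕1⊕0⊕1⊕0⊕0⊕0⊕0⊕0⊕1⊕0⊕0 = 0
s4: b4⊕b5⊕b6⊕b7⊕b12⊕b13⊕b14⊕b15⊕b20⊕b21⊕b22⊕b23⊕b28⊕b29⊕b30⊕b31 = 1⊕1⊕1⊕1⊕0⊕1⊕0⊕1⊕0⊕1⊕0⊕0⊕0⊕0⊕0⊕0 = 1
s8: b8⊕b9⊕b10⊕b11⊕b12⊕b13⊕b14⊕b15⊕b24⊕b25⊕b26⊕b27⊕b28⊕b29⊕b30⊕b31 = 1⊕1⊕1⊕1⊕0⊕1⊕0⊕1⊕1⊕0⊕0⊕1⊕0⊕0⊕0⊕0 = 0
s16: b16⊕b17⊕b18⊕b19⊕b20⊕b21⊕b22⊕b23⊕b24⊕b25⊕b26⊕b27⊕b28⊕b29⊕b30⊕b31 = 0⊕0⊕0⊕0⊕0⊕1⊕0⊕0⊕1⊕0⊕0⊕1⊕0⊕0⊕0⊕0 = 1
Syndrome (s16...s1) = 10101 → position 21.
Flip bit 21: corrected codeword = 1001111111101010000000010010000
Data bits at positions 3,5,6,7,9,10,11,12,13,14,15,17,18,19,20,21,22,23,24,25,26,27,28,29,30,31: 01111110101000000010010000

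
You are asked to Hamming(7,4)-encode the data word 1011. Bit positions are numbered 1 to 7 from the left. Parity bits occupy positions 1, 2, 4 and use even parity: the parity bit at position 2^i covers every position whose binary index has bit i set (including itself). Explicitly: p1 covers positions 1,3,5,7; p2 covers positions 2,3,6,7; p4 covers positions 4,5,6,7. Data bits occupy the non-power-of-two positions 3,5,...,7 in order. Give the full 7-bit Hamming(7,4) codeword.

Place data bits at non-power-of-two positions: b3=1, b5=0, b6=1, b7=1.
p1 = XOR of data positions {3,5,7} = 1⊕0⊕1 = 0
p2 = XOR of data positions {3,6,7} = 1⊕1⊕1 = 1
p4 = XOR of data positions {5,6,7} = 0⊕1⊕1 = 0
Codeword b1..b7 = 0110011

0110011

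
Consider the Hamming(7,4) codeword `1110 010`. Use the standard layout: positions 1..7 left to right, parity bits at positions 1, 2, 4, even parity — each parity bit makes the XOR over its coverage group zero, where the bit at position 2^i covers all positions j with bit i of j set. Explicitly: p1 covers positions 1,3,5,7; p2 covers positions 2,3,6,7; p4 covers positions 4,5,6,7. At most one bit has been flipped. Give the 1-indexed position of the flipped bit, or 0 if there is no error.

s1: b1⊕b3⊕b5⊕b7 = 1⊕1⊕0⊕0 = 0
s2: b2⊕b3⊕b6⊕b7 = 1⊕1⊕1⊕0 = 1
s4: b4⊕b5⊕b6⊕b7 = 0⊕0⊕1⊕0 = 1
Syndrome (s4...s1) = 110 → position 6.

6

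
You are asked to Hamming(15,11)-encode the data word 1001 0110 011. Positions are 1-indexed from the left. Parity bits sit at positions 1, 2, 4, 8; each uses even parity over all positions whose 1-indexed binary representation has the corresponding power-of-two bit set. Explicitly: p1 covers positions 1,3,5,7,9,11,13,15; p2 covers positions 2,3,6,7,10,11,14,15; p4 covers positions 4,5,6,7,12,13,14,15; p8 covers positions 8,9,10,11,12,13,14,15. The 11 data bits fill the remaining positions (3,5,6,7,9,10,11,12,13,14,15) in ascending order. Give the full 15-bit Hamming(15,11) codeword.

Place data bits at non-power-of-two positions: b3=1, b5=0, b6=0, b7=1, b9=0, b10=1, b11=1, b12=0, b13=0, b14=1, b15=1.
p1 = XOR of data positions {3,5,7,9,11,13,15} = 1⊕0⊕1⊕0⊕1⊕0⊕1 = 0
p2 = XOR of data positions {3,6,7,10,11,14,15} = 1⊕0⊕1⊕1⊕1⊕1⊕1 = 0
p4 = XOR of data positions {5,6,7,12,13,14,15} = 0⊕0⊕1⊕0⊕0⊕1⊕1 = 1
p8 = XOR of data positions {9,10,11,12,13,14,15} = 0⊕1⊕1⊕0⊕0⊕1⊕1 = 0
Codeword b1..b15 = 001100100110011

001100100110011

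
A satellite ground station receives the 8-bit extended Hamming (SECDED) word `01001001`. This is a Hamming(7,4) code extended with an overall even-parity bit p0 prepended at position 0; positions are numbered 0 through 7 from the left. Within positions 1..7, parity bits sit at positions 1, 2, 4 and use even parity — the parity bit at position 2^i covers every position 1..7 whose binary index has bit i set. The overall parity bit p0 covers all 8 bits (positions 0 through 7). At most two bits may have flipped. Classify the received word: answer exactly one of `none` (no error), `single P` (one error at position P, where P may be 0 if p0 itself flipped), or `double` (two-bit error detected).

s1: b1⊕b3⊕b5⊕b7 = 1⊕0⊕0⊕1 = 0
s2: b2⊕b3⊕b6⊕b7 = 0⊕0⊕0⊕1 = 1
s4: b4⊕b5⊕b6⊕b7 = 1⊕0⊕0⊕1 = 0
Syndrome (s4...s1) = 010 → position 2.
Overall parity (XOR of all 8 bits, including p0): 0⊕1⊕0⊕0⊕1⊕0⊕0⊕1 = 1
Overall=1, syndrome position=2 → single-bit error at position 2.

single 2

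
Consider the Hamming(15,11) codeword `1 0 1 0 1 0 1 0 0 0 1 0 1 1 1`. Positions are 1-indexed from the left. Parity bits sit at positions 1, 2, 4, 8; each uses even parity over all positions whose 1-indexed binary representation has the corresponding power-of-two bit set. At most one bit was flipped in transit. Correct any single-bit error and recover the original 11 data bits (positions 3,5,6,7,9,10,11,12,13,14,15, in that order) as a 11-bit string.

s1: b1⊕b3⊕b5⊕b7⊕b9⊕b11⊕b13⊕b15 = 1⊕1⊕1⊕1⊕0⊕1⊕1⊕1 = 1
s2: b2⊕b3⊕b6⊕b7⊕b10⊕b11⊕b14⊕b15 = 0⊕1⊕0⊕1⊕0⊕1⊕1⊕1 = 1
s4: b4⊕b5⊕b6⊕b7⊕b12⊕b13⊕b14⊕b15 = 0⊕1⊕0⊕1⊕0⊕1⊕1⊕1 = 1
s8: b8⊕b9⊕b10⊕b11⊕b12⊕b13⊕b14⊕b15 = 0⊕0⊕0⊕1⊕0⊕1⊕1⊕1 = 0
Syndrome (s8...s1) = 0111 → position 7.
Flip bit 7: corrected codeword = 101010000010111
Data bits at positions 3,5,6,7,9,10,11,12,13,14,15: 11000010111

11000010111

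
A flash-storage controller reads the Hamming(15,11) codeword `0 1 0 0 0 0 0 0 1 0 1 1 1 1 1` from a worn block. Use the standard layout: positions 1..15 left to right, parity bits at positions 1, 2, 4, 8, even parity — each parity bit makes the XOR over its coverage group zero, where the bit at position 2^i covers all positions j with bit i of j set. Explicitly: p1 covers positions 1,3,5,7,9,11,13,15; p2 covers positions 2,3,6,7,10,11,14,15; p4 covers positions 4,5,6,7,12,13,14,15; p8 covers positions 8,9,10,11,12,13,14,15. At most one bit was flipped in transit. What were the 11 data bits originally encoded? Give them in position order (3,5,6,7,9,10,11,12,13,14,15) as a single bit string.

00001011111

s1: b1⊕b3⊕b5⊕b7⊕b9⊕b11⊕b13⊕b15 = 0⊕0⊕0⊕0⊕1⊕1⊕1⊕1 = 0
s2: b2⊕b3⊕b6⊕b7⊕b10⊕b11⊕b14⊕b15 = 1⊕0⊕0⊕0⊕0⊕1⊕1⊕1 = 0
s4: b4⊕b5⊕b6⊕b7⊕b12⊕b13⊕b14⊕b15 = 0⊕0⊕0⊕0⊕1⊕1⊕1⊕1 = 0
s8: b8⊕b9⊕b10⊕b11⊕b12⊕b13⊕b14⊕b15 = 0⊕1⊕0⊕1⊕1⊕1⊕1⊕1 = 0
Syndrome (s8...s1) = 0000 → position 0 (no error).
No correction needed.
Data bits at positions 3,5,6,7,9,10,11,12,13,14,15: 00001011111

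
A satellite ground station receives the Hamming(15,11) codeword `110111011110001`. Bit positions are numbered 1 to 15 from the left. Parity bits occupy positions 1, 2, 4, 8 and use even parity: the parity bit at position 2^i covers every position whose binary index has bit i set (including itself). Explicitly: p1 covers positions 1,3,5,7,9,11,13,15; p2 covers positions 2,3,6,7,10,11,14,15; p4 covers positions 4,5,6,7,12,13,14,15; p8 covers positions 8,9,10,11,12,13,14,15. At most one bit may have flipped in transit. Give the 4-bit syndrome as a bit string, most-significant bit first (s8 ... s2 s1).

1011

s1: b1⊕b3⊕b5⊕b7⊕b9⊕b11⊕b13⊕b15 = 1⊕0⊕1⊕0⊕1⊕1⊕0⊕1 = 1
s2: b2⊕b3⊕b6⊕b7⊕b10⊕b11⊕b14⊕b15 = 1⊕0⊕1⊕0⊕1⊕1⊕0⊕1 = 1
s4: b4⊕b5⊕b6⊕b7⊕b12⊕b13⊕b14⊕b15 = 1⊕1⊕1⊕0⊕0⊕0⊕0⊕1 = 0
s8: b8⊕b9⊕b10⊕b11⊕b12⊕b13⊕b14⊕b15 = 1⊕1⊕1⊕1⊕0⊕0⊕0⊕1 = 1
Syndrome (s8...s1) = 1011 → position 11.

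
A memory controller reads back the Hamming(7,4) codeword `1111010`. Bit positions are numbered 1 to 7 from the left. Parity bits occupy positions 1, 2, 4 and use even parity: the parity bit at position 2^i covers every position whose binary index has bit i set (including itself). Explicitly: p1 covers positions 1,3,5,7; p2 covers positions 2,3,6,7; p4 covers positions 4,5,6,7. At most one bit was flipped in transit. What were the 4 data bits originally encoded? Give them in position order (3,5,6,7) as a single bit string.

1010

s1: b1⊕b3⊕b5⊕b7 = 1⊕1⊕0⊕0 = 0
s2: b2⊕b3⊕b6⊕b7 = 1⊕1⊕1⊕0 = 1
s4: b4⊕b5⊕b6⊕b7 = 1⊕0⊕1⊕0 = 0
Syndrome (s4...s1) = 010 → position 2.
Flip bit 2: corrected codeword = 1011010
Data bits at positions 3,5,6,7: 1010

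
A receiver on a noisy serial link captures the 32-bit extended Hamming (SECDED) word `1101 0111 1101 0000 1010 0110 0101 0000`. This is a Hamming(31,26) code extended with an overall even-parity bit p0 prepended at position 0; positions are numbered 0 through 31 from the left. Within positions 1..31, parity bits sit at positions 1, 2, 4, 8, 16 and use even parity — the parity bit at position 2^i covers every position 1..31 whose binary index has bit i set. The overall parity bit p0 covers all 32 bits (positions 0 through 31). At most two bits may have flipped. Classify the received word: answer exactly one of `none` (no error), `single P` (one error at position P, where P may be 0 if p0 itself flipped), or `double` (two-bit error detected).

s1: b1⊕b3⊕b5⊕b7⊕b9⊕b11⊕b13⊕b15⊕b17⊕b19⊕b21⊕b23⊕b25⊕b27⊕b29⊕b31 = 1⊕1⊕1⊕1⊕1⊕1⊕0⊕0⊕0⊕0⊕1⊕0⊕1⊕1⊕0⊕0 = 1
s2: b2⊕b3⊕b6⊕b7⊕b10⊕b11⊕b14⊕b15⊕b18⊕b19⊕b22⊕b23⊕b26⊕b27⊕b30⊕b31 = 0⊕1⊕1⊕1⊕0⊕1⊕0⊕0⊕1⊕0⊕1⊕0⊕0⊕1⊕0⊕0 = 1
s4: b4⊕b5⊕b6⊕b7⊕b12⊕b13⊕b14⊕b15⊕b20⊕b21⊕b22⊕b23⊕b28⊕b29⊕b30⊕b31 = 0⊕1⊕1⊕1⊕0⊕0⊕0⊕0⊕0⊕1⊕1⊕0⊕0⊕0⊕0⊕0 = 1
s8: b8⊕b9⊕b10⊕b11⊕b12⊕b13⊕b14⊕b15⊕b24⊕b25⊕b26⊕b27⊕b28⊕b29⊕b30⊕b31 = 1⊕1⊕0⊕1⊕0⊕0⊕0⊕0⊕0⊕1⊕0⊕1⊕0⊕0⊕0⊕0 = 1
s16: b16⊕b17⊕b18⊕b19⊕b20⊕b21⊕b22⊕b23⊕b24⊕b25⊕b26⊕b27⊕b28⊕b29⊕b30⊕b31 = 1⊕0⊕1⊕0⊕0⊕1⊕1⊕0⊕0⊕1⊕0⊕1⊕0⊕0⊕0⊕0 = 0
Syndrome (s16...s1) = 01111 → position 15.
Overall parity (XOR of all 32 bits, including p0): 1⊕1⊕0⊕1⊕0⊕1⊕1⊕1⊕1⊕1⊕0⊕1⊕0⊕0⊕0⊕0⊕1⊕0⊕1⊕0⊕0⊕1⊕1⊕0⊕0⊕1⊕0⊕1⊕0⊕0⊕0⊕0 = 1
Overall=1, syndrome position=15 → single-bit error at position 15.

single 15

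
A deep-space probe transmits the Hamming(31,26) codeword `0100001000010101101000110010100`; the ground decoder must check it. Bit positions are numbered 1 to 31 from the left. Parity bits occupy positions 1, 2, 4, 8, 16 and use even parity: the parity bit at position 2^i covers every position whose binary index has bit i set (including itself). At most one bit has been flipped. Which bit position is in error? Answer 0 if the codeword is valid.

28

s1: b1⊕b3⊕b5⊕b7⊕b9⊕b11⊕b13⊕b15⊕b17⊕b19⊕b21⊕b23⊕b25⊕b27⊕b29⊕b31 = 0⊕0⊕0⊕1⊕0⊕0⊕0⊕0⊕1⊕1⊕0⊕1⊕0⊕1⊕1⊕0 = 0
s2: b2⊕b3⊕b6⊕b7⊕b10⊕b11⊕b14⊕b15⊕b18⊕b19⊕b22⊕b23⊕b26⊕b27⊕b30⊕b31 = 1⊕0⊕0⊕1⊕0⊕0⊕1⊕0⊕0⊕1⊕0⊕1⊕0⊕1⊕0⊕0 = 0
s4: b4⊕b5⊕b6⊕b7⊕b12⊕b13⊕b14⊕b15⊕b20⊕b21⊕b22⊕b23⊕b28⊕b29⊕b30⊕b31 = 0⊕0⊕0⊕1⊕1⊕0⊕1⊕0⊕0⊕0⊕0⊕1⊕0⊕1⊕0⊕0 = 1
s8: b8⊕b9⊕b10⊕b11⊕b12⊕b13⊕b14⊕b15⊕b24⊕b25⊕b26⊕b27⊕b28⊕b29⊕b30⊕b31 = 0⊕0⊕0⊕0⊕1⊕0⊕1⊕0⊕1⊕0⊕0⊕1⊕0⊕1⊕0⊕0 = 1
s16: b16⊕b17⊕b18⊕b19⊕b20⊕b21⊕b22⊕b23⊕b24⊕b25⊕b26⊕b27⊕b28⊕b29⊕b30⊕b31 = 1⊕1⊕0⊕1⊕0⊕0⊕0⊕1⊕1⊕0⊕0⊕1⊕0⊕1⊕0⊕0 = 1
Syndrome (s16...s1) = 11100 → position 28.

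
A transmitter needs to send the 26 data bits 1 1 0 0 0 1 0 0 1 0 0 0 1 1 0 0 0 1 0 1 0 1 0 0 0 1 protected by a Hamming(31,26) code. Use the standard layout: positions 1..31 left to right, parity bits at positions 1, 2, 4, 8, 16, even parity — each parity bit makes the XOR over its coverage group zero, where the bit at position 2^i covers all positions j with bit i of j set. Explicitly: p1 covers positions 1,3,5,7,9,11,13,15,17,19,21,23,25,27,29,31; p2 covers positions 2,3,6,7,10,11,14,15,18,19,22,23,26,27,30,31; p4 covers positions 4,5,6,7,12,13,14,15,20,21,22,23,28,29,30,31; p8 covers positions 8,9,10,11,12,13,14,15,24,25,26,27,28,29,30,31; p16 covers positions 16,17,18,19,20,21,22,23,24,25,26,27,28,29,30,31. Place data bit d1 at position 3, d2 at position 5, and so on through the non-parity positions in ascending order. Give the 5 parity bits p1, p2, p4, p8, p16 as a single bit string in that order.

Place data bits at non-power-of-two positions: b3=1, b5=1, b6=0, b7=0, b9=0, b10=1, b11=0, b12=0, b13=1, b14=0, b15=0, b17=0, b18=1, b19=1, b20=0, b21=0, b22=0, b23=1, b24=0, b25=1, b26=0, b27=1, b28=0, b29=0, b30=0, b31=1.
p1 = XOR of data positions {3,5,7,9,11,13,15,17,19,21,23,25,27,29,31} = 1⊕1⊕0⊕0⊕0⊕1⊕0⊕0⊕1⊕0⊕1⊕1⊕1⊕0⊕1 = 0
p2 = XOR of data positions {3,6,7,10,11,14,15,18,19,22,23,26,27,30,31} = 1⊕0⊕0⊕1⊕0⊕0⊕0⊕1⊕1⊕0⊕1⊕0⊕1⊕0⊕1 = 1
p4 = XOR of data positions {5,6,7,12,13,14,15,20,21,22,23,28,29,30,31} = 1⊕0⊕0⊕0⊕1⊕0⊕0⊕0⊕0⊕0⊕1⊕0⊕0⊕0⊕1 = 0
p8 = XOR of data positions {9,10,11,12,13,14,15,24,25,26,27,28,29,30,31} = 0⊕1⊕0⊕0⊕1⊕0⊕0⊕0⊕1⊕0⊕1⊕0⊕0⊕0⊕1 = 1
p16 = XOR of data positions {17,18,19,20,21,22,23,24,25,26,27,28,29,30,31} = 0⊕1⊕1⊕0⊕0⊕0⊕1⊕0⊕1⊕0⊕1⊕0⊕0⊕0⊕1 = 0
Parity bits p1,p2,p4,p8,p16 = 01010

01010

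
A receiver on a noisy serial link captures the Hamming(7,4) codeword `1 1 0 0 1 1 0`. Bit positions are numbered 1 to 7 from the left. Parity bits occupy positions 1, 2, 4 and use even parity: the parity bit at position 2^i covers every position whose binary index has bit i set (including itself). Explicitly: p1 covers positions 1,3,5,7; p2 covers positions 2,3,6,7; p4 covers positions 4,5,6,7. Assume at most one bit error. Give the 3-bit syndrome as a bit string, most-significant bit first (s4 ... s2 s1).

s1: b1⊕b3⊕b5⊕b7 = 1⊕0⊕1⊕0 = 0
s2: b2⊕b3⊕b6⊕b7 = 1⊕0⊕1⊕0 = 0
s4: b4⊕b5⊕b6⊕b7 = 0⊕1⊕1⊕0 = 0
Syndrome (s4...s1) = 000 → position 0 (no error).

000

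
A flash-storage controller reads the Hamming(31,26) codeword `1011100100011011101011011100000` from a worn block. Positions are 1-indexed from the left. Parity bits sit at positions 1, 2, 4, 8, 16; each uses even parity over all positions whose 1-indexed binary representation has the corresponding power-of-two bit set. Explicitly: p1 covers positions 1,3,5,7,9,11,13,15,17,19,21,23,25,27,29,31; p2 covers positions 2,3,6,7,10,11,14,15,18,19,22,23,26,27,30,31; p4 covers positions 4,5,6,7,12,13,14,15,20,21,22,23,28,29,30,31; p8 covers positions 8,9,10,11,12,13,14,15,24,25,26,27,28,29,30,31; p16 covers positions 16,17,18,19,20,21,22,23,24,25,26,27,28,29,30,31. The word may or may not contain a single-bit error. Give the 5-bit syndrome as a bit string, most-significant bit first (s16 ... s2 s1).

s1: b1⊕b3⊕b5⊕b7⊕b9⊕b11⊕b13⊕b15⊕b17⊕b19⊕b21⊕b23⊕b25⊕b27⊕b29⊕b31 = 1⊕1⊕1⊕0⊕0⊕0⊕1⊕1⊕1⊕1⊕1⊕0⊕1⊕0⊕0⊕0 = 1
s2: b2⊕b3⊕b6⊕b7⊕b10⊕b11⊕b14⊕b15⊕b18⊕b19⊕b22⊕b23⊕b26⊕b27⊕b30⊕b31 = 0⊕1⊕0⊕0⊕0⊕0⊕0⊕1⊕0⊕1⊕1⊕0⊕1⊕0⊕0⊕0 = 1
s4: b4⊕b5⊕b6⊕b7⊕b12⊕b13⊕b14⊕b15⊕b20⊕b21⊕b22⊕b23⊕b28⊕b29⊕b30⊕b31 = 1⊕1⊕0⊕0⊕1⊕1⊕0⊕1⊕0⊕1⊕1⊕0⊕0⊕0⊕0⊕0 = 1
s8: b8⊕b9⊕b10⊕b11⊕b12⊕b13⊕b14⊕b15⊕b24⊕b25⊕b26⊕b27⊕b28⊕b29⊕b30⊕b31 = 1⊕0⊕0⊕0⊕1⊕1⊕0⊕1⊕1⊕1⊕1⊕0⊕0⊕0⊕0⊕0 = 1
s16: b16⊕b17⊕b18⊕b19⊕b20⊕b21⊕b22⊕b23⊕b24⊕b25⊕b26⊕b27⊕b28⊕b29⊕b30⊕b31 = 1⊕1⊕0⊕1⊕0⊕1⊕1⊕0⊕1⊕1⊕1⊕0⊕0⊕0⊕0⊕0 = 0
Syndrome (s16...s1) = 01111 → position 15.

01111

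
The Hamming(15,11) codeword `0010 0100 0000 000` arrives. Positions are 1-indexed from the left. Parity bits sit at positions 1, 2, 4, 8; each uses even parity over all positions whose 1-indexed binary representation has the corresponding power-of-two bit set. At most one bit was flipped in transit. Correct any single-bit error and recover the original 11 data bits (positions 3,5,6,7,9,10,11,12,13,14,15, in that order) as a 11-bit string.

s1: b1⊕b3⊕b5⊕b7⊕b9⊕b11⊕b13⊕b15 = 0⊕1⊕0⊕0⊕0⊕0⊕0⊕0 = 1
s2: b2⊕b3⊕b6⊕b7⊕b10⊕b11⊕b14⊕b15 = 0⊕1⊕1⊕0⊕0⊕0⊕0⊕0 = 0
s4: b4⊕b5⊕b6⊕b7⊕b12⊕b13⊕b14⊕b15 = 0⊕0⊕1⊕0⊕0⊕0⊕0⊕0 = 1
s8: b8⊕b9⊕b10⊕b11⊕b12⊕b13⊕b14⊕b15 = 0⊕0⊕0⊕0⊕0⊕0⊕0⊕0 = 0
Syndrome (s8...s1) = 0101 → position 5.
Flip bit 5: corrected codeword = 001011000000000
Data bits at positions 3,5,6,7,9,10,11,12,13,14,15: 11100000000

11100000000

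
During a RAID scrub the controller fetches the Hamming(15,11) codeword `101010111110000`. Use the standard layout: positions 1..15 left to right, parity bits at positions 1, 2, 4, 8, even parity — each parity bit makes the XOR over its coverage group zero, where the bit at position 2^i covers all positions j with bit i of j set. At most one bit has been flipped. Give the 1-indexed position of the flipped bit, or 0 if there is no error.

0

s1: b1⊕b3⊕b5⊕b7⊕b9⊕b11⊕b13⊕b15 = 1⊕1⊕1⊕1⊕1⊕1⊕0⊕0 = 0
s2: b2⊕b3⊕b6⊕b7⊕b10⊕b11⊕b14⊕b15 = 0⊕1⊕0⊕1⊕1⊕1⊕0⊕0 = 0
s4: b4⊕b5⊕b6⊕b7⊕b12⊕b13⊕b14⊕b15 = 0⊕1⊕0⊕1⊕0⊕0⊕0⊕0 = 0
s8: b8⊕b9⊕b10⊕b11⊕b12⊕b13⊕b14⊕b15 = 1⊕1⊕1⊕1⊕0⊕0⊕0⊕0 = 0
Syndrome (s8...s1) = 0000 → position 0 (no error).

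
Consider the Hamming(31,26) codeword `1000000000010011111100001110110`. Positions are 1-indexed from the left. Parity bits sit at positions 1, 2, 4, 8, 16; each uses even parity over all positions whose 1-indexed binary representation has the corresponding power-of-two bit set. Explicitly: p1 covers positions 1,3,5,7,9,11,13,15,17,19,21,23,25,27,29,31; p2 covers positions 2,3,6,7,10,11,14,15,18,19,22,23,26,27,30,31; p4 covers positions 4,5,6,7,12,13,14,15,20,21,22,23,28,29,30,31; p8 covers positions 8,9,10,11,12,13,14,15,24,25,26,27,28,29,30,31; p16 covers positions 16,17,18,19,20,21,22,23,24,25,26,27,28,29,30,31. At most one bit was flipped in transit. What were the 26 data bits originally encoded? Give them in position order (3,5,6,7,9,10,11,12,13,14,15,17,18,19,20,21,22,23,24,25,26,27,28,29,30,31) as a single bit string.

s1: b1⊕b3⊕b5⊕b7⊕b9⊕b11⊕b13⊕b15⊕b17⊕b19⊕b21⊕b23⊕b25⊕b27⊕b29⊕b31 = 1⊕0⊕0⊕0⊕0⊕0⊕0⊕1⊕1⊕1⊕0⊕0⊕1⊕1⊕1⊕0 = 1
s2: b2⊕b3⊕b6⊕b7⊕b10⊕b11⊕b14⊕b15⊕b18⊕b19⊕b22⊕b23⊕b26⊕b27⊕b30⊕b31 = 0⊕0⊕0⊕0⊕0⊕0⊕0⊕1⊕1⊕1⊕0⊕0⊕1⊕1⊕1⊕0 = 0
s4: b4⊕b5⊕b6⊕b7⊕b12⊕b13⊕b14⊕b15⊕b20⊕b21⊕b22⊕b23⊕b28⊕b29⊕b30⊕b31 = 0⊕0⊕0⊕0⊕1⊕0⊕0⊕1⊕1⊕0⊕0⊕0⊕0⊕1⊕1⊕0 = 1
s8: b8⊕b9⊕b10⊕b11⊕b12⊕b13⊕b14⊕b15⊕b24⊕b25⊕b26⊕b27⊕b28⊕b29⊕b30⊕b31 = 0⊕0⊕0⊕0⊕1⊕0⊕0⊕1⊕0⊕1⊕1⊕1⊕0⊕1⊕1⊕0 = 1
s16: b16⊕b17⊕b18⊕b19⊕b20⊕b21⊕b22⊕b23⊕b24⊕b25⊕b26⊕b27⊕b28⊕b29⊕b30⊕b31 = 1⊕1⊕1⊕1⊕1⊕0⊕0⊕0⊕0⊕1⊕1⊕1⊕0⊕1⊕1⊕0 = 0
Syndrome (s16...s1) = 01101 → position 13.
Flip bit 13: corrected codeword = 1000000000011011111100001110110
Data bits at positions 3,5,6,7,9,10,11,12,13,14,15,17,18,19,20,21,22,23,24,25,26,27,28,29,30,31: 00000001101111100001110110

00000001101111100001110110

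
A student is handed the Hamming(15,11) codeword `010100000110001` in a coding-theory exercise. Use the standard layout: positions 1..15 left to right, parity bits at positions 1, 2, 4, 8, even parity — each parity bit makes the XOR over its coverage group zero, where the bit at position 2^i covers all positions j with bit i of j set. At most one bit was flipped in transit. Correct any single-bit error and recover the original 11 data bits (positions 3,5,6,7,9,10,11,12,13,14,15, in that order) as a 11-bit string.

s1: b1⊕b3⊕b5⊕b7⊕b9⊕b11⊕b13⊕b15 = 0⊕0⊕0⊕0⊕0⊕1⊕0⊕1 = 0
s2: b2⊕b3⊕b6⊕b7⊕b10⊕b11⊕b14⊕b15 = 1⊕0⊕0⊕0⊕1⊕1⊕0⊕1 = 0
s4: b4⊕b5⊕b6⊕b7⊕b12⊕b13⊕b14⊕b15 = 1⊕0⊕0⊕0⊕0⊕0⊕0⊕1 = 0
s8: b8⊕b9⊕b10⊕b11⊕b12⊕b13⊕b14⊕b15 = 0⊕0⊕1⊕1⊕0⊕0⊕0⊕1 = 1
Syndrome (s8...s1) = 1000 → position 8.
Flip bit 8: corrected codeword = 010100010110001
Data bits at positions 3,5,6,7,9,10,11,12,13,14,15: 00000110001

00000110001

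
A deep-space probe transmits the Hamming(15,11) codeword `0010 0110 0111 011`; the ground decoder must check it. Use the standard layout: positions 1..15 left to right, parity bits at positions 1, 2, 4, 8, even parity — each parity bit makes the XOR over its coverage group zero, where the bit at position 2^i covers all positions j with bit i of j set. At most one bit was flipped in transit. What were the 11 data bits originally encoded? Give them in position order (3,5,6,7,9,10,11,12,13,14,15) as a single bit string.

10110111001

s1: b1⊕b3⊕b5⊕b7⊕b9⊕b11⊕b13⊕b15 = 0⊕1⊕0⊕1⊕0⊕1⊕0⊕1 = 0
s2: b2⊕b3⊕b6⊕b7⊕b10⊕b11⊕b14⊕b15 = 0⊕1⊕1⊕1⊕1⊕1⊕1⊕1 = 1
s4: b4⊕b5⊕b6⊕b7⊕b12⊕b13⊕b14⊕b15 = 0⊕0⊕1⊕1⊕1⊕0⊕1⊕1 = 1
s8: b8⊕b9⊕b10⊕b11⊕b12⊕b13⊕b14⊕b15 = 0⊕0⊕1⊕1⊕1⊕0⊕1⊕1 = 1
Syndrome (s8...s1) = 1110 → position 14.
Flip bit 14: corrected codeword = 001001100111001
Data bits at positions 3,5,6,7,9,10,11,12,13,14,15: 10110111001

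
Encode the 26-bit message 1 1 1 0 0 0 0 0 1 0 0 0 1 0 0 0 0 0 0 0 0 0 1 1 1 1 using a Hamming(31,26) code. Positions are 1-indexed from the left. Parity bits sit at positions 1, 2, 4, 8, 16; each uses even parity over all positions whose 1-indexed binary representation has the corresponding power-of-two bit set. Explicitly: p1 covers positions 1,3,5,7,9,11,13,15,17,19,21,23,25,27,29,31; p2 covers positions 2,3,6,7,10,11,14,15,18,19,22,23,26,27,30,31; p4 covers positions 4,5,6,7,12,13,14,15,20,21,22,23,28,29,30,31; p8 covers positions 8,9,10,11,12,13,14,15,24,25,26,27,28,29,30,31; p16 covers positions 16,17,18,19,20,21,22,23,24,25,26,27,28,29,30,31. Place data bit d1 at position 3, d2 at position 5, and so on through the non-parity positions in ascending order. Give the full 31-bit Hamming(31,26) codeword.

1111110100001001010000000001111

Place data bits at non-power-of-two positions: b3=1, b5=1, b6=1, b7=0, b9=0, b10=0, b11=0, b12=0, b13=1, b14=0, b15=0, b17=0, b18=1, b19=0, b20=0, b21=0, b22=0, b23=0, b24=0, b25=0, b26=0, b27=0, b28=1, b29=1, b30=1, b31=1.
p1 = XOR of data positions {3,5,7,9,11,13,15,17,19,21,23,25,27,29,31} = 1⊕1⊕0⊕0⊕0⊕1⊕0⊕0⊕0⊕0⊕0⊕0⊕0⊕1⊕1 = 1
p2 = XOR of data positions {3,6,7,10,11,14,15,18,19,22,23,26,27,30,31} = 1⊕1⊕0⊕0⊕0⊕0⊕0⊕1⊕0⊕0⊕0⊕0⊕0⊕1⊕1 = 1
p4 = XOR of data positions {5,6,7,12,13,14,15,20,21,22,23,28,29,30,31} = 1⊕1⊕0⊕0⊕1⊕0⊕0⊕0⊕0⊕0⊕0⊕1⊕1⊕1⊕1 = 1
p8 = XOR of data positions {9,10,11,12,13,14,15,24,25,26,27,28,29,30,31} = 0⊕0⊕0⊕0⊕1⊕0⊕0⊕0⊕0⊕0⊕0⊕1⊕1⊕1⊕1 = 1
p16 = XOR of data positions {17,18,19,20,21,22,23,24,25,26,27,28,29,30,31} = 0⊕1⊕0⊕0⊕0⊕0⊕0⊕0⊕0⊕0⊕0⊕1⊕1⊕1⊕1 = 1
Codeword b1..b31 = 1111110100001001010000000001111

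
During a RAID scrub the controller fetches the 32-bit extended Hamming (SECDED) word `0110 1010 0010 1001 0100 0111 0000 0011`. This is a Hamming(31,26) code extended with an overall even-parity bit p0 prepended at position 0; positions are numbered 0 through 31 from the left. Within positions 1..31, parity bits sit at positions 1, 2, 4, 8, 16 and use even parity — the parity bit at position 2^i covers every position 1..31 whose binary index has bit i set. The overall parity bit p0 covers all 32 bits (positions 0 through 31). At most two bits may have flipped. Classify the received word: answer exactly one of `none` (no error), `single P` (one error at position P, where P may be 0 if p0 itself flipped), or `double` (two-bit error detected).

s1: b1⊕b3⊕b5⊕b7⊕b9⊕b11⊕b13⊕b15⊕b17⊕b19⊕b21⊕b23⊕b25⊕b27⊕b29⊕b31 = 1⊕0⊕0⊕0⊕0⊕0⊕0⊕1⊕1⊕0⊕1⊕1⊕0⊕0⊕0⊕1 = 0
s2: b2⊕b3⊕b6⊕b7⊕b10⊕b11⊕b14⊕b15⊕b18⊕b19⊕b22⊕b23⊕b26⊕b27⊕b30⊕b31 = 1⊕0⊕1⊕0⊕1⊕0⊕0⊕1⊕0⊕0⊕1⊕1⊕0⊕0⊕1⊕1 = 0
s4: b4⊕b5⊕b6⊕b7⊕b12⊕b13⊕b14⊕b15⊕b20⊕b21⊕b22⊕b23⊕b28⊕b29⊕b30⊕b31 = 1⊕0⊕1⊕0⊕1⊕0⊕0⊕1⊕0⊕1⊕1⊕1⊕0⊕0⊕1⊕1 = 1
s8: b8⊕b9⊕b10⊕b11⊕b12⊕b13⊕b14⊕b15⊕b24⊕b25⊕b26⊕b27⊕b28⊕b29⊕b30⊕b31 = 0⊕0⊕1⊕0⊕1⊕0⊕0⊕1⊕0⊕0⊕0⊕0⊕0⊕0⊕1⊕1 = 1
s16: b16⊕b17⊕b18⊕b19⊕b20⊕b21⊕b22⊕b23⊕b24⊕b25⊕b26⊕b27⊕b28⊕b29⊕b30⊕b31 = 0⊕1⊕0⊕0⊕0⊕1⊕1⊕1⊕0⊕0⊕0⊕0⊕0⊕0⊕1⊕1 = 0
Syndrome (s16...s1) = 01100 → position 12.
Overall parity (XOR of all 32 bits, including p0): 0⊕1⊕1⊕0⊕1⊕0⊕1⊕0⊕0⊕0⊕1⊕0⊕1⊕0⊕0⊕1⊕0⊕1⊕0⊕0⊕0⊕1⊕1⊕1⊕0⊕0⊕0⊕0⊕0⊕0⊕1⊕1 = 1
Overall=1, syndrome position=12 → single-bit error at position 12.

single 12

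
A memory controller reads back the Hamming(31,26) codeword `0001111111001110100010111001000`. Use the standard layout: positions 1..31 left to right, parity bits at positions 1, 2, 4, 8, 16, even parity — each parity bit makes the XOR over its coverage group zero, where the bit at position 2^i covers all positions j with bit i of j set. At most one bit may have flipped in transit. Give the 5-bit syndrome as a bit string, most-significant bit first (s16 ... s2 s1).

s1: b1⊕b3⊕b5⊕b7⊕b9⊕b11⊕b13⊕b15⊕b17⊕b19⊕b21⊕b23⊕b25⊕b27⊕b29⊕b31 = 0⊕0⊕1⊕1⊕1⊕0⊕1⊕1⊕1⊕0⊕1⊕1⊕1⊕0⊕0⊕0 = 1
s2: b2⊕b3⊕b6⊕b7⊕b10⊕b11⊕b14⊕b15⊕b18⊕b19⊕b22⊕b23⊕b26⊕b27⊕b30⊕b31 = 0⊕0⊕1⊕1⊕1⊕0⊕1⊕1⊕0⊕0⊕0⊕1⊕0⊕0⊕0⊕0 = 0
s4: b4⊕b5⊕b6⊕b7⊕b12⊕b13⊕b14⊕b15⊕b20⊕b21⊕b22⊕b23⊕b28⊕b29⊕b30⊕b31 = 1⊕1⊕1⊕1⊕0⊕1⊕1⊕1⊕0⊕1⊕0⊕1⊕1⊕0⊕0⊕0 = 0
s8: b8⊕b9⊕b10⊕b11⊕b12⊕b13⊕b14⊕b15⊕b24⊕b25⊕b26⊕b27⊕b28⊕b29⊕b30⊕b31 = 1⊕1⊕1⊕0⊕0⊕1⊕1⊕1⊕1⊕1⊕0⊕0⊕1⊕0⊕0⊕0 = 1
s16: b16⊕b17⊕b18⊕b19⊕b20⊕b21⊕b22⊕b23⊕b24⊕b25⊕b26⊕b27⊕b28⊕b29⊕b30⊕b31 = 0⊕1⊕0⊕0⊕0⊕1⊕0⊕1⊕1⊕1⊕0⊕0⊕1⊕0⊕0⊕0 = 0
Syndrome (s16...s1) = 01001 → position 9.

01001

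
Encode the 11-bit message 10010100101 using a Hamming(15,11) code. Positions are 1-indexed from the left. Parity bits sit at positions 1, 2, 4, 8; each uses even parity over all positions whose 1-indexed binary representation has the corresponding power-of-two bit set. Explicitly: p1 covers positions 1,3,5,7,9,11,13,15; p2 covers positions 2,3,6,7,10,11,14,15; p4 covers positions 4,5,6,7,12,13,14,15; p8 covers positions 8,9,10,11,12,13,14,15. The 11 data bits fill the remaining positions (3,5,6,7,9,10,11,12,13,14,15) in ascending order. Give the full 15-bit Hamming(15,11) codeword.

001100110100101

Place data bits at non-power-of-two positions: b3=1, b5=0, b6=0, b7=1, b9=0, b10=1, b11=0, b12=0, b13=1, b14=0, b15=1.
p1 = XOR of data positions {3,5,7,9,11,13,15} = 1⊕0⊕1⊕0⊕0⊕1⊕1 = 0
p2 = XOR of data positions {3,6,7,10,11,14,15} = 1⊕0⊕1⊕1⊕0⊕0⊕1 = 0
p4 = XOR of data positions {5,6,7,12,13,14,15} = 0⊕0⊕1⊕0⊕1⊕0⊕1 = 1
p8 = XOR of data positions {9,10,11,12,13,14,15} = 0⊕1⊕0⊕0⊕1⊕0⊕1 = 1
Codeword b1..b15 = 001100110100101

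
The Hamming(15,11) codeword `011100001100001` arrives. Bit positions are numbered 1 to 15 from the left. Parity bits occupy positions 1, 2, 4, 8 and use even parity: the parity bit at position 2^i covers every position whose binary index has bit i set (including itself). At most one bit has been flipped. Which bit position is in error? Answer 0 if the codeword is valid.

9

s1: b1⊕b3⊕b5⊕b7⊕b9⊕b11⊕b13⊕b15 = 0⊕1⊕0⊕0⊕1⊕0⊕0⊕1 = 1
s2: b2⊕b3⊕b6⊕b7⊕b10⊕b11⊕b14⊕b15 = 1⊕1⊕0⊕0⊕1⊕0⊕0⊕1 = 0
s4: b4⊕b5⊕b6⊕b7⊕b12⊕b13⊕b14⊕b15 = 1⊕0⊕0⊕0⊕0⊕0⊕0⊕1 = 0
s8: b8⊕b9⊕b10⊕b11⊕b12⊕b13⊕b14⊕b15 = 0⊕1⊕1⊕0⊕0⊕0⊕0⊕1 = 1
Syndrome (s8...s1) = 1001 → position 9.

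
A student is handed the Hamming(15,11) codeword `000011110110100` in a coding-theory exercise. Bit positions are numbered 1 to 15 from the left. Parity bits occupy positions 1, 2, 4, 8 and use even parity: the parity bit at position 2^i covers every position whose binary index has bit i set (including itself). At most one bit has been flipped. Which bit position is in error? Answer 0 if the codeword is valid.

0

s1: b1⊕b3⊕b5⊕b7⊕b9⊕b11⊕b13⊕b15 = 0⊕0⊕1⊕1⊕0⊕1⊕1⊕0 = 0
s2: b2⊕b3⊕b6⊕b7⊕b10⊕b11⊕b14⊕b15 = 0⊕0⊕1⊕1⊕1⊕1⊕0⊕0 = 0
s4: b4⊕b5⊕b6⊕b7⊕b12⊕b13⊕b14⊕b15 = 0⊕1⊕1⊕1⊕0⊕1⊕0⊕0 = 0
s8: b8⊕b9⊕b10⊕b11⊕b12⊕b13⊕b14⊕b15 = 1⊕0⊕1⊕1⊕0⊕1⊕0⊕0 = 0
Syndrome (s8...s1) = 0000 → position 0 (no error).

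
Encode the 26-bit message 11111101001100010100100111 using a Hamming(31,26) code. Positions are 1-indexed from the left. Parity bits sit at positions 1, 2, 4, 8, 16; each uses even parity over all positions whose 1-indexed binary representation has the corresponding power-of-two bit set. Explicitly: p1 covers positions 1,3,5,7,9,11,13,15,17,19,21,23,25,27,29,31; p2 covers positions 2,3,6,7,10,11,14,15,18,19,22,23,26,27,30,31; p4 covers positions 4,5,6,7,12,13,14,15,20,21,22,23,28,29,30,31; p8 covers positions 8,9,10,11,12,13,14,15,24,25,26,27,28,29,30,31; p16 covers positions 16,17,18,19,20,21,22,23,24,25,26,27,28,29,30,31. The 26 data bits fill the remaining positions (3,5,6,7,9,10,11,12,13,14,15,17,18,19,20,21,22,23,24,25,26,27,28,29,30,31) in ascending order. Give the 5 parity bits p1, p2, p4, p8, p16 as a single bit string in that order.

01001

Place data bits at non-power-of-two positions: b3=1, b5=1, b6=1, b7=1, b9=1, b10=1, b11=0, b12=1, b13=0, b14=0, b15=1, b17=1, b18=0, b19=0, b20=0, b21=1, b22=0, b23=1, b24=0, b25=0, b26=1, b27=0, b28=0, b29=1, b30=1, b31=1.
p1 = XOR of data positions {3,5,7,9,11,13,15,17,19,21,23,25,27,29,31} = 1⊕1⊕1⊕1⊕0⊕0⊕1⊕1⊕0⊕1⊕1⊕0⊕0⊕1⊕1 = 0
p2 = XOR of data positions {3,6,7,10,11,14,15,18,19,22,23,26,27,30,31} = 1⊕1⊕1⊕1⊕0⊕0⊕1⊕0⊕0⊕0⊕1⊕1⊕0⊕1⊕1 = 1
p4 = XOR of data positions {5,6,7,12,13,14,15,20,21,22,23,28,29,30,31} = 1⊕1⊕1⊕1⊕0⊕0⊕1⊕0⊕1⊕0⊕1⊕0⊕1⊕1⊕1 = 0
p8 = XOR of data positions {9,10,11,12,13,14,15,24,25,26,27,28,29,30,31} = 1⊕1⊕0⊕1⊕0⊕0⊕1⊕0⊕0⊕1⊕0⊕0⊕1⊕1⊕1 = 0
p16 = XOR of data positions {17,18,19,20,21,22,23,24,25,26,27,28,29,30,31} = 1⊕0⊕0⊕0⊕1⊕0⊕1⊕0⊕0⊕1⊕0⊕0⊕1⊕1⊕1 = 1
Parity bits p1,p2,p4,p8,p16 = 01001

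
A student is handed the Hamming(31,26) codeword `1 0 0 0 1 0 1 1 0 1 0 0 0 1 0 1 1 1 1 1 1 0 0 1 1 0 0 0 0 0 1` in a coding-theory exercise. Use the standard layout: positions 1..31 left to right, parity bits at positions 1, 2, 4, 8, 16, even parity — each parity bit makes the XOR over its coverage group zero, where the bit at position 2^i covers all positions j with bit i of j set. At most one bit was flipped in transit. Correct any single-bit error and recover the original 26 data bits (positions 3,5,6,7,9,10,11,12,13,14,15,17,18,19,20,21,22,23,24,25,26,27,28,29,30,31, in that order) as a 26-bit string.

01010100010111110011000001

s1: b1⊕b3⊕b5⊕b7⊕b9⊕b11⊕b13⊕b15⊕b17⊕b19⊕b21⊕b23⊕b25⊕b27⊕b29⊕b31 = 1⊕0⊕1⊕1⊕0⊕0⊕0⊕0⊕1⊕1⊕1⊕0⊕1⊕0⊕0⊕1 = 0
s2: b2⊕b3⊕b6⊕b7⊕b10⊕b11⊕b14⊕b15⊕b18⊕b19⊕b22⊕b23⊕b26⊕b27⊕b30⊕b31 = 0⊕0⊕0⊕1⊕1⊕0⊕1⊕0⊕1⊕1⊕0⊕0⊕0⊕0⊕0⊕1 = 0
s4: b4⊕b5⊕b6⊕b7⊕b12⊕b13⊕b14⊕b15⊕b20⊕b21⊕b22⊕b23⊕b28⊕b29⊕b30⊕b31 = 0⊕1⊕0⊕1⊕0⊕0⊕1⊕0⊕1⊕1⊕0⊕0⊕0⊕0⊕0⊕1 = 0
s8: b8⊕b9⊕b10⊕b11⊕b12⊕b13⊕b14⊕b15⊕b24⊕b25⊕b26⊕b27⊕b28⊕b29⊕b30⊕b31 = 1⊕0⊕1⊕0⊕0⊕0⊕1⊕0⊕1⊕1⊕0⊕0⊕0⊕0⊕0⊕1 = 0
s16: b16⊕b17⊕b18⊕b19⊕b20⊕b21⊕b22⊕b23⊕b24⊕b25⊕b26⊕b27⊕b28⊕b29⊕b30⊕b31 = 1⊕1⊕1⊕1⊕1⊕1⊕0⊕0⊕1⊕1⊕0⊕0⊕0⊕0⊕0⊕1 = 1
Syndrome (s16...s1) = 10000 → position 16.
Flip bit 16: corrected codeword = 1000101101000100111110011000001
Data bits at positions 3,5,6,7,9,10,11,12,13,14,15,17,18,19,20,21,22,23,24,25,26,27,28,29,30,31: 01010100010111110011000001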